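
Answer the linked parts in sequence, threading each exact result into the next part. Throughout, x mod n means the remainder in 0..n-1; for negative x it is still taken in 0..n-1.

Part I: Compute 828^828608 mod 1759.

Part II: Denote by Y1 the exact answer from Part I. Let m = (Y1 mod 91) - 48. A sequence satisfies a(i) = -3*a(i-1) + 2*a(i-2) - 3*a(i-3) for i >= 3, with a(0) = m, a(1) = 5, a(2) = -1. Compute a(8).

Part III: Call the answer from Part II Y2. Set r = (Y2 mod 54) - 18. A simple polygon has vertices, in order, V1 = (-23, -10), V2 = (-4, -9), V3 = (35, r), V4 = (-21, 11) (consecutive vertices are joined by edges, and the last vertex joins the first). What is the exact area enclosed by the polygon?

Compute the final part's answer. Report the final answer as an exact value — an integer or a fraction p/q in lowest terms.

Part I: squarings mod 1759: 828^1=828, 828^2=1333, 828^4=299, 828^8=1451, 828^16=1637, 828^32=812, 828^64=1478, 828^128=1565, 828^256=697, 828^512=325, 828^1024=85, 828^2048=189, 828^4096=541, 828^8192=687, 828^16384=557, 828^32768=665, 828^65536=716, 828^131072=787, 828^262144=201, 828^524288=1703; 828^828608 = 828^64 * 828^128 * 828^1024 * 828^8192 * 828^32768 * 828^262144 * 828^524288 = 842 (mod 1759); answer 842
Part II: Y1 = 842; m = -25; a(3) = -3*(-1) + 2*(5) - 3*(-25) = 88; iterating: a(3)=88, a(4)=-281, a(5)=1022, a(6)=-3892, a(7)=14563, a(8)=-54539; answer -54539
Part III: Y2 = -54539; r = -17; cross terms: (-23*-9 - -4*-10)=167, (-4*-17 - 35*-9)=383, (35*11 - -21*-17)=28, (-21*-10 - -23*11)=463; twice the area = |1041| = 1041; area = 1041/2; answer 1041/2

1041/2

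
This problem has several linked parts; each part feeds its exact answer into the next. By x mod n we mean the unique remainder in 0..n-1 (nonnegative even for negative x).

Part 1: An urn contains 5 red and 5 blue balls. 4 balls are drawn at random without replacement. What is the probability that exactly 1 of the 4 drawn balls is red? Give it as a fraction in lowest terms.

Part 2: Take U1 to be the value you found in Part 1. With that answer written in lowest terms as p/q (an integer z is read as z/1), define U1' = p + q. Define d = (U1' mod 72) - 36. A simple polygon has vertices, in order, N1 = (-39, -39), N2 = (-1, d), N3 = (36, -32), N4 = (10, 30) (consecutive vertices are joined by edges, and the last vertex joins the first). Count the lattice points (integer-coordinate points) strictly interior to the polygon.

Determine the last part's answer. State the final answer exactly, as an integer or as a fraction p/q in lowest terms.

1460

Part 1: total draws C(10,4) = 210; favorable C(5,1)*C(5,3) = 50; P = 5/21; answer 5/21
Part 2: U1 = 5/21; threaded value p + q = 26; d = -10; cross terms: (-39*-10 - -1*-39)=351, (-1*-32 - 36*-10)=392, (36*30 - 10*-32)=1400, (10*-39 - -39*30)=780; twice the area = |2923| = 2923; area = 2923/2; boundary points = 1 + 1 + 2 + 1 = 5; strictly interior points = area - boundary/2 + 1 = 1460; answer 1460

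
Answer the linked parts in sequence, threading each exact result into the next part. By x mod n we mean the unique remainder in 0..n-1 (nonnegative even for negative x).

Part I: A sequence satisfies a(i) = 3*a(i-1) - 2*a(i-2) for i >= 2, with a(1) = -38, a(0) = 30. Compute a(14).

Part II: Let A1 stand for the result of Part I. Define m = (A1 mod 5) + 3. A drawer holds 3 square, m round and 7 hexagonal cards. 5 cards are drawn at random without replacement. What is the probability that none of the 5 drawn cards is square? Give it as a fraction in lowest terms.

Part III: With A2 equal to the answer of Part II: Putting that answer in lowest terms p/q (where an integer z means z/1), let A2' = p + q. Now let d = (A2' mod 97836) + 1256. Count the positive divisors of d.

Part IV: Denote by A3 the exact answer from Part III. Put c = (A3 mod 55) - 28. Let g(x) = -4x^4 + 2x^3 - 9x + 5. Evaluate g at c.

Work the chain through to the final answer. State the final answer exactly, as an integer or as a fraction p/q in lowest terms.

-86287

Part I: a(2) = 3*(-38) - 2*(30) = -174; iterating: a(2)=-174, a(3)=-446, a(4)=-990, a(5)=-2078, a(6)=-4254, a(7)=-8606, a(8)=-17310, a(9)=-34718, a(10)=-69534, a(11)=-139166, a(12)=-278430, a(13)=-556958, a(14)=-1114014; answer -1114014
Part II: A1 = -1114014; m = 4; total draws C(14,5) = 2002; favorable C(11,5) = 462; P = 3/13; answer 3/13
Part III: A2 = 3/13; threaded value p + q = 16; d = 1272; 1272 = 2^3 * 3 * 53; number of divisors = (3+1) * (1+1) * (1+1) = 16; answer 16
Part IV: A3 = 16; c = -12; -4*(-12)^4 + 2*(-12)^3 - 9*(-12)^1 + 5 = (-82944) + (-3456) + (108) + (5) = -86287; answer -86287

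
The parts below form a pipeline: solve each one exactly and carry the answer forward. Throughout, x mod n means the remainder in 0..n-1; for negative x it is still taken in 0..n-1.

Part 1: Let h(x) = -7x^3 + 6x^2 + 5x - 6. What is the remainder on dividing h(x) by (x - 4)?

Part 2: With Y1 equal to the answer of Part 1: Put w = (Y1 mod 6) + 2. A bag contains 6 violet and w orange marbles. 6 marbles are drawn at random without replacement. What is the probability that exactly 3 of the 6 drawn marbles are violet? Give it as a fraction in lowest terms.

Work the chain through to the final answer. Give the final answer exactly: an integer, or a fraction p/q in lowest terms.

100/231

Part 1: remainder = value at the root: -7*(4)^3 + 6*(4)^2 + 5*(4)^1 - 6 = (-448) + (96) + (20) + (-6) = -338; answer -338
Part 2: Y1 = -338; w = 6; total draws C(12,6) = 924; favorable C(6,3)*C(6,3) = 400; P = 100/231; answer 100/231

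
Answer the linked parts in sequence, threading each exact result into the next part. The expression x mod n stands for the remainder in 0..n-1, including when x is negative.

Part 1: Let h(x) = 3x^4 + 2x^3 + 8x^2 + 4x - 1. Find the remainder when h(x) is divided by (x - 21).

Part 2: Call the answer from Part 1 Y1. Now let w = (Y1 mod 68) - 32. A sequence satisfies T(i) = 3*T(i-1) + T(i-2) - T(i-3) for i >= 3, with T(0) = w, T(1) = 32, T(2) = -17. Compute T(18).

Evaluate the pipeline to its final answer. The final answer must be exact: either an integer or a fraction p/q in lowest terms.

Part 1: remainder = value at the root: 3*(21)^4 + 2*(21)^3 + 8*(21)^2 + 4*(21)^1 - 1 = (583443) + (18522) + (3528) + (84) + (-1) = 605576; answer 605576
Part 2: Y1 = 605576; w = 4; T(3) = 3*(-17) + 1*(32) - 1*(4) = -23; iterating: T(3)=-23, T(4)=-118, T(5)=-360, T(6)=-1175, T(7)=-3767, T(8)=-12116, T(9)=-38940, T(10)=-125169, T(11)=-402331, T(12)=-1293222, T(13)=-4156828, T(14)=-13361375, T(15)=-42947731, T(16)=-138047740, T(17)=-443729576, T(18)=-1426288737; answer -1426288737

-1426288737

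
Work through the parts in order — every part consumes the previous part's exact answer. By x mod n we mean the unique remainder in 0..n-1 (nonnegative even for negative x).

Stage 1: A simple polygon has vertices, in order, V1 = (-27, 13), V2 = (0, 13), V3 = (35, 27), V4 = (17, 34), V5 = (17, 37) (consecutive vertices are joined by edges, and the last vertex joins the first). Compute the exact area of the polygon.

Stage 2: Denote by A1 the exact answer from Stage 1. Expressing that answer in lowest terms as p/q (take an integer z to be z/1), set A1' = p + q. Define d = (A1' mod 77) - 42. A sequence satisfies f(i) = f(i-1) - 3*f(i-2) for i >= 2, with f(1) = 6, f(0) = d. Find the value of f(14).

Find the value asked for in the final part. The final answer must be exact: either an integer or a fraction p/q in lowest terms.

Stage 1: cross terms: (-27*13 - 0*13)=-351, (0*27 - 35*13)=-455, (35*34 - 17*27)=731, (17*37 - 17*34)=51, (17*13 - -27*37)=1220; twice the area = |1196| = 1196; area = 598; answer 598
Stage 2: A1 = 598; threaded value p + q = 599; d = 18; f(2) = 1*(6) - 3*(18) = -48; iterating: f(2)=-48, f(3)=-66, f(4)=78, f(5)=276, f(6)=42, f(7)=-786, f(8)=-912, f(9)=1446, f(10)=4182, f(11)=-156, f(12)=-12702, f(13)=-12234, f(14)=25872; answer 25872

25872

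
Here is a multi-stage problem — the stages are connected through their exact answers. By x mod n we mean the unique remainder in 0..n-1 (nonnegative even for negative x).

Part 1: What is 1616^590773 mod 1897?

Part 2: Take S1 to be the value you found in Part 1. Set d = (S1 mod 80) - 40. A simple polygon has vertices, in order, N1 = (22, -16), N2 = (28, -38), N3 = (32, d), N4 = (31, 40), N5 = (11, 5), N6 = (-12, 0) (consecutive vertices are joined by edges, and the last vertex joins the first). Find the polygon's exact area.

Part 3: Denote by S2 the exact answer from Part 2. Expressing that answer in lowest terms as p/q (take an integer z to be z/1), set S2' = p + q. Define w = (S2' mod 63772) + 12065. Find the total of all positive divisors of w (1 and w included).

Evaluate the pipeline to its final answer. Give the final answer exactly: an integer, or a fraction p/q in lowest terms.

30576

Part 1: squarings mod 1897: 1616^1=1616, 1616^2=1184, 1616^4=1870, 1616^8=729, 1616^16=281, 1616^32=1184, 1616^64=1870, 1616^128=729, 1616^256=281, 1616^512=1184, 1616^1024=1870, 1616^2048=729, 1616^4096=281, 1616^8192=1184, 1616^16384=1870, 1616^32768=729, 1616^65536=281, 1616^131072=1184, 1616^262144=1870, 1616^524288=729; 1616^590773 = 1616^1 * 1616^4 * 1616^16 * 1616^32 * 1616^128 * 1616^256 * 1616^512 * 1616^65536 * 1616^524288 = 1168 (mod 1897); answer 1168
Part 2: S1 = 1168; d = 8; cross terms: (22*-38 - 28*-16)=-388, (28*8 - 32*-38)=1440, (32*40 - 31*8)=1032, (31*5 - 11*40)=-285, (11*0 - -12*5)=60, (-12*-16 - 22*0)=192; twice the area = |2051| = 2051; area = 2051/2; answer 2051/2
Part 3: S2 = 2051/2; threaded value p + q = 2053; w = 14118; 14118 = 2 * 3 * 13 * 181; sigma = (1 + 2) * (1 + 3) * (1 + 13) * (1 + 181) = 3 * 4 * 14 * 182 = 30576; answer 30576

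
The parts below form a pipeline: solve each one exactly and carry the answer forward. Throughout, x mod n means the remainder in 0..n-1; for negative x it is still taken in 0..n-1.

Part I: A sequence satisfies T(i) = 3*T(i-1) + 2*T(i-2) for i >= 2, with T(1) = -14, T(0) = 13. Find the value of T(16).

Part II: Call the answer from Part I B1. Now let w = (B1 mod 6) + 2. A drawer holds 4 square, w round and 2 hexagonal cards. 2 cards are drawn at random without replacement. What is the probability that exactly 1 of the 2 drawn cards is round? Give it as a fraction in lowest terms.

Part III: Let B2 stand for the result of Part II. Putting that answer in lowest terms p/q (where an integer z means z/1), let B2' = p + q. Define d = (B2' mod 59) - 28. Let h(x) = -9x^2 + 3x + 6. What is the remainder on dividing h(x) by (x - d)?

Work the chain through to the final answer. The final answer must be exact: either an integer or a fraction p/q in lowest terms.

Part I: T(2) = 3*(-14) + 2*(13) = -16; iterating: T(2)=-16, T(3)=-76, T(4)=-260, T(5)=-932, T(6)=-3316, T(7)=-11812, T(8)=-42068, T(9)=-149828, T(10)=-533620, T(11)=-1900516, T(12)=-6768788, T(13)=-24107396, T(14)=-85859764, T(15)=-305794084, T(16)=-1089101780; answer -1089101780
Part II: B1 = -1089101780; w = 6; total draws C(12,2) = 66; favorable C(6,1)*C(6,1) = 36; P = 6/11; answer 6/11
Part III: B2 = 6/11; threaded value p + q = 17; d = -11; remainder = value at the root: -9*(-11)^2 + 3*(-11)^1 + 6 = (-1089) + (-33) + (6) = -1116; answer -1116

-1116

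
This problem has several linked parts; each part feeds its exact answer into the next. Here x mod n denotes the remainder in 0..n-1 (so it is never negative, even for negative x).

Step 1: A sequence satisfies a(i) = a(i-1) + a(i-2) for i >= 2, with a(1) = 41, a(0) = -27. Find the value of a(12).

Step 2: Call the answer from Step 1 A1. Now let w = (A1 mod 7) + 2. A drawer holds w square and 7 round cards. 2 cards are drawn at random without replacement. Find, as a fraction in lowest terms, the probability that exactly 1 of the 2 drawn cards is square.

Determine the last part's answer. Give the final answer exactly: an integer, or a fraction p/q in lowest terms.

7/15

Step 1: a(2) = 1*(41) + 1*(-27) = 14; iterating: a(2)=14, a(3)=55, a(4)=69, a(5)=124, a(6)=193, a(7)=317, a(8)=510, a(9)=827, a(10)=1337, a(11)=2164, a(12)=3501; answer 3501
Step 2: A1 = 3501; w = 3; total draws C(10,2) = 45; favorable C(3,1)*C(7,1) = 21; P = 7/15; answer 7/15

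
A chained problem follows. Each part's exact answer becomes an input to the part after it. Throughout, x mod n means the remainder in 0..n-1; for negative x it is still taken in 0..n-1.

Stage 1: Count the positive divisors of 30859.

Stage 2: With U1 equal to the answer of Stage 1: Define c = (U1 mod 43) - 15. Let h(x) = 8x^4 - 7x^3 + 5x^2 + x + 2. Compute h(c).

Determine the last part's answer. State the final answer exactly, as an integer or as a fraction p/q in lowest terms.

244701

Stage 1: 30859 is prime, so its only divisors are 1 and 30859; count = 2; answer 2
Stage 2: U1 = 2; c = -13; 8*(-13)^4 - 7*(-13)^3 + 5*(-13)^2 + 1*(-13)^1 + 2 = (228488) + (15379) + (845) + (-13) + (2) = 244701; answer 244701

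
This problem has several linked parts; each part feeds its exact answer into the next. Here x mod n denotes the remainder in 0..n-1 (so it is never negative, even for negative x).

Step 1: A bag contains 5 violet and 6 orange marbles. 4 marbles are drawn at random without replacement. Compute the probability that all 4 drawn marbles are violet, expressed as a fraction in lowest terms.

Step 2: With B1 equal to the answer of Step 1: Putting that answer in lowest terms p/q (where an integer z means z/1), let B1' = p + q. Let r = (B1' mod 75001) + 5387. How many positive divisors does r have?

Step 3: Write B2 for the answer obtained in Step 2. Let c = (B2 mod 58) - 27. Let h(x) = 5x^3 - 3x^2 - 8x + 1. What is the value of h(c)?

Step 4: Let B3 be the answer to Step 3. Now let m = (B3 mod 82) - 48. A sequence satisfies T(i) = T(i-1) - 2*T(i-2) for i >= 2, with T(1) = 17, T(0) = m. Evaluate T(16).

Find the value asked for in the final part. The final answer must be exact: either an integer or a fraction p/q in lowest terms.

Step 1: total draws C(11,4) = 330; favorable C(5,4) = 5; P = 1/66; answer 1/66
Step 2: B1 = 1/66; threaded value p + q = 67; r = 5454; 5454 = 2 * 3^3 * 101; number of divisors = (1+1) * (3+1) * (1+1) = 16; answer 16
Step 3: B2 = 16; c = -11; 5*(-11)^3 - 3*(-11)^2 - 8*(-11)^1 + 1 = (-6655) + (-363) + (88) + (1) = -6929; answer -6929
Step 4: B3 = -6929; m = -7; T(2) = 1*(17) - 2*(-7) = 31; iterating: T(2)=31, T(3)=-3, T(4)=-65, T(5)=-59, T(6)=71, T(7)=189, T(8)=47, T(9)=-331, T(10)=-425, T(11)=237, T(12)=1087, T(13)=613, T(14)=-1561, T(15)=-2787, T(16)=335; answer 335

335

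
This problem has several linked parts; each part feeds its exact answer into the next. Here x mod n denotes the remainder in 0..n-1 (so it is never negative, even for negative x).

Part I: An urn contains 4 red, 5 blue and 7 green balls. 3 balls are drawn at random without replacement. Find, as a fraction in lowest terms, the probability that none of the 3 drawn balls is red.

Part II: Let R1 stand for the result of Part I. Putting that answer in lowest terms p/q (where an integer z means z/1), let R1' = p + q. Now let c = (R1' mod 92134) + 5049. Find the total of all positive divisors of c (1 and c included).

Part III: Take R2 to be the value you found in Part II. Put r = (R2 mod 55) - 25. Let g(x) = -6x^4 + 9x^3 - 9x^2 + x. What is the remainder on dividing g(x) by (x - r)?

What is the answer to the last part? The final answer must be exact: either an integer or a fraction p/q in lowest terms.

-206

Part I: total draws C(16,3) = 560; favorable C(12,3) = 220; P = 11/28; answer 11/28
Part II: R1 = 11/28; threaded value p + q = 39; c = 5088; 5088 = 2^5 * 3 * 53; sigma = (1 + 2 + 4 + 8 + 16 + 32) * (1 + 3) * (1 + 53) = 63 * 4 * 54 = 13608; answer 13608
Part III: R2 = 13608; r = -2; remainder = value at the root: -6*(-2)^4 + 9*(-2)^3 - 9*(-2)^2 + 1*(-2)^1 = (-96) + (-72) + (-36) + (-2) = -206; answer -206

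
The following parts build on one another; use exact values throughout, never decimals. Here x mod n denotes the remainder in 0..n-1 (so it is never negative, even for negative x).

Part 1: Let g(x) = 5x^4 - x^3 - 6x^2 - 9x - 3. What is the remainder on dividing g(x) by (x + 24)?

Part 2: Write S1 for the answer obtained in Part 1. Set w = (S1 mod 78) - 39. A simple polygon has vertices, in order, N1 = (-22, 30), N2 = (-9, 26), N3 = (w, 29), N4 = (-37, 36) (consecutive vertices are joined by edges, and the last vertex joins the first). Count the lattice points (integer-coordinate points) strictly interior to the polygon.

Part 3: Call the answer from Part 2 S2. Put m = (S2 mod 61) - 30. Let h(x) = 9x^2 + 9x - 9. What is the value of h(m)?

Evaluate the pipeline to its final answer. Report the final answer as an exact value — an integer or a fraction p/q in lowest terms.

Part 1: remainder = value at the root: 5*(-24)^4 - 1*(-24)^3 - 6*(-24)^2 - 9*(-24)^1 - 3 = (1658880) + (13824) + (-3456) + (216) + (-3) = 1669461; answer 1669461
Part 2: S1 = 1669461; w = -12; cross terms: (-22*26 - -9*30)=-302, (-9*29 - -12*26)=51, (-12*36 - -37*29)=641, (-37*30 - -22*36)=-318; twice the area = |72| = 72; area = 36; boundary points = 1 + 3 + 1 + 3 = 8; strictly interior points = area - boundary/2 + 1 = 33; answer 33
Part 3: S2 = 33; m = 3; 9*(3)^2 + 9*(3)^1 - 9 = (81) + (27) + (-9) = 99; answer 99

99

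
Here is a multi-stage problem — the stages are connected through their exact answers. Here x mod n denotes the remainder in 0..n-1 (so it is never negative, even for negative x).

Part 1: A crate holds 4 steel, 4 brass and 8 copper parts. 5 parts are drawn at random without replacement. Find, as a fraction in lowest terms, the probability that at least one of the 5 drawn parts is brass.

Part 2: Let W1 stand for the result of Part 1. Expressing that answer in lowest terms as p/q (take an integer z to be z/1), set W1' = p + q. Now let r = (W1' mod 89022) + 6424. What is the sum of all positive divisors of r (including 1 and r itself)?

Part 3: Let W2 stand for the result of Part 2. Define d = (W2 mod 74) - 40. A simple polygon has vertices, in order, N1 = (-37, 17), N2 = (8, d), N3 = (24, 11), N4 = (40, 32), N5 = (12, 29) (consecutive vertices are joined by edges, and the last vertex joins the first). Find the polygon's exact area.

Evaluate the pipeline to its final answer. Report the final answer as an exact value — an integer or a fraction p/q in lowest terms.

Part 1: total draws C(16,5) = 4368; complement C(12,5) = 792; favorable 4368 - 792 = 3576; P = 149/182; answer 149/182
Part 2: W1 = 149/182; threaded value p + q = 331; r = 6755; 6755 = 5 * 7 * 193; sigma = (1 + 5) * (1 + 7) * (1 + 193) = 6 * 8 * 194 = 9312; answer 9312
Part 3: W2 = 9312; d = 22; cross terms: (-37*22 - 8*17)=-950, (8*11 - 24*22)=-440, (24*32 - 40*11)=328, (40*29 - 12*32)=776, (12*17 - -37*29)=1277; twice the area = |991| = 991; area = 991/2; answer 991/2

991/2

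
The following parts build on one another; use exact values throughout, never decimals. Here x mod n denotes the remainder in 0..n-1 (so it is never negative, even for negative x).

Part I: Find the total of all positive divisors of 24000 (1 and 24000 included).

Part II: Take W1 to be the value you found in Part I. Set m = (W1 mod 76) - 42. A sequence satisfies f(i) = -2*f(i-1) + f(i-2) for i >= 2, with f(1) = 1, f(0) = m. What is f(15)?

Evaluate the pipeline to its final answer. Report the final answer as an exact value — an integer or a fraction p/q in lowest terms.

-935923

Part I: 24000 = 2^6 * 3 * 5^3; sigma = (1 + 2 + 4 + 8 + 16 + 32 + 64) * (1 + 3) * (1 + 5 + 25 + 125) = 127 * 4 * 156 = 79248; answer 79248
Part II: W1 = 79248; m = 14; f(2) = -2*(1) + 1*(14) = 12; iterating: f(2)=12, f(3)=-23, f(4)=58, f(5)=-139, f(6)=336, f(7)=-811, f(8)=1958, f(9)=-4727, f(10)=11412, f(11)=-27551, f(12)=66514, f(13)=-160579, f(14)=387672, f(15)=-935923; answer -935923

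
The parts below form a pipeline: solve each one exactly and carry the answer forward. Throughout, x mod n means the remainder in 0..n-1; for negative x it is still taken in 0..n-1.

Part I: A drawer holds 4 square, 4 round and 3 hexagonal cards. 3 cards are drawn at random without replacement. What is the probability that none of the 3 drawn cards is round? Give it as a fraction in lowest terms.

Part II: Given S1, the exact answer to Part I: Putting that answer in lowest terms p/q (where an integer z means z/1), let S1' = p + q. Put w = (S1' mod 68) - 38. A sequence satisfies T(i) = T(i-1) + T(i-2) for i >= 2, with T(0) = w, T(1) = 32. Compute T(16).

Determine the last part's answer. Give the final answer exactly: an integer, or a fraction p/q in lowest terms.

Part I: total draws C(11,3) = 165; favorable C(7,3) = 35; P = 7/33; answer 7/33
Part II: S1 = 7/33; threaded value p + q = 40; w = 2; T(2) = 1*(32) + 1*(2) = 34; iterating: T(2)=34, T(3)=66, T(4)=100, T(5)=166, T(6)=266, T(7)=432, T(8)=698, T(9)=1130, T(10)=1828, T(11)=2958, T(12)=4786, T(13)=7744, T(14)=12530, T(15)=20274, T(16)=32804; answer 32804

32804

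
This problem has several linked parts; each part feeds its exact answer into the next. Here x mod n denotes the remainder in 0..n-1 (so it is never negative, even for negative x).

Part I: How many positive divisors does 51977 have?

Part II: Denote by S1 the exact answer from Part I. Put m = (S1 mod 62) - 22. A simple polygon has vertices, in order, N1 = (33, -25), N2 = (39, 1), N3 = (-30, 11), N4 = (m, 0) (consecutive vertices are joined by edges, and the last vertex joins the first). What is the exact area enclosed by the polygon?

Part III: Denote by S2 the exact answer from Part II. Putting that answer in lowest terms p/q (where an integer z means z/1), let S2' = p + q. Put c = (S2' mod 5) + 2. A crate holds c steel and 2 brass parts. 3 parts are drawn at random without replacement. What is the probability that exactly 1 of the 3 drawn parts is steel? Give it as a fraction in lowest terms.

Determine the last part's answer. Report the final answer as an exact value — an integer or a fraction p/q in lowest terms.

Part I: 51977 is prime, so its only divisors are 1 and 51977; count = 2; answer 2
Part II: S1 = 2; m = -20; cross terms: (33*1 - 39*-25)=1008, (39*11 - -30*1)=459, (-30*0 - -20*11)=220, (-20*-25 - 33*0)=500; twice the area = |2187| = 2187; area = 2187/2; answer 2187/2
Part III: S2 = 2187/2; threaded value p + q = 2189; c = 6; total draws C(8,3) = 56; favorable C(6,1)*C(2,2) = 6; P = 3/28; answer 3/28

3/28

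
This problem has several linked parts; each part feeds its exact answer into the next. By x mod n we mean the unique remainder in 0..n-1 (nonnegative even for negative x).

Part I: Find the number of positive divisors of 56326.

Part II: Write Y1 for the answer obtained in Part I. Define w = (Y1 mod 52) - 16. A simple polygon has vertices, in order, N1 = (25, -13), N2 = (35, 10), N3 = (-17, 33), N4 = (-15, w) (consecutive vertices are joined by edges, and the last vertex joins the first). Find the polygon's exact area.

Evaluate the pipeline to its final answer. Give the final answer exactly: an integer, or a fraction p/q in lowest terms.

1612

Part I: 56326 = 2 * 28163; number of divisors = (1+1) * (1+1) = 4; answer 4
Part II: Y1 = 4; w = -12; cross terms: (25*10 - 35*-13)=705, (35*33 - -17*10)=1325, (-17*-12 - -15*33)=699, (-15*-13 - 25*-12)=495; twice the area = |3224| = 3224; area = 1612; answer 1612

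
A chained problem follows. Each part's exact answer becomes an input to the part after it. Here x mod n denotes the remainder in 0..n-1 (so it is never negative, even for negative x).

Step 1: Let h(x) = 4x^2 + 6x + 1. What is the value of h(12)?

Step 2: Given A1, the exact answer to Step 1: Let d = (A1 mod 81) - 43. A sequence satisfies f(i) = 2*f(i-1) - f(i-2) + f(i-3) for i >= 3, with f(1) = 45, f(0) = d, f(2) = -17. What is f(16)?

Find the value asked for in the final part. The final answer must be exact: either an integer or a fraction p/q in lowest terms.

-130585

Step 1: 4*(12)^2 + 6*(12)^1 + 1 = (576) + (72) + (1) = 649; answer 649
Step 2: A1 = 649; d = -42; f(3) = 2*(-17) - 1*(45) + 1*(-42) = -121; iterating: f(3)=-121, f(4)=-180, f(5)=-256, f(6)=-453, f(7)=-830, f(8)=-1463, f(9)=-2549, f(10)=-4465, f(11)=-7844, f(12)=-13772, f(13)=-24165, f(14)=-42402, f(15)=-74411, f(16)=-130585; answer -130585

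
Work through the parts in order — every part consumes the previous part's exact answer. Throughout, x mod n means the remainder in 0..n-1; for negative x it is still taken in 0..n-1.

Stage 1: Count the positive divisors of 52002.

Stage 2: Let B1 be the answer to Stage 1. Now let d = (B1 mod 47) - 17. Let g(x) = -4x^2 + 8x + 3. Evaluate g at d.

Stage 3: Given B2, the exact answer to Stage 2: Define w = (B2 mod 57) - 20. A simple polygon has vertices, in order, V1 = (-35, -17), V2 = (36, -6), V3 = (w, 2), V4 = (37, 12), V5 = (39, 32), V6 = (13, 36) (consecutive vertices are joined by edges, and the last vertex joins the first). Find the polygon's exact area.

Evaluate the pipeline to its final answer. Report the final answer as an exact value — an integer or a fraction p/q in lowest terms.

3815/2

Stage 1: 52002 = 2 * 3^5 * 107; number of divisors = (1+1) * (5+1) * (1+1) = 24; answer 24
Stage 2: B1 = 24; d = 7; -4*(7)^2 + 8*(7)^1 + 3 = (-196) + (56) + (3) = -137; answer -137
Stage 3: B2 = -137; w = 14; cross terms: (-35*-6 - 36*-17)=822, (36*2 - 14*-6)=156, (14*12 - 37*2)=94, (37*32 - 39*12)=716, (39*36 - 13*32)=988, (13*-17 - -35*36)=1039; twice the area = |3815| = 3815; area = 3815/2; answer 3815/2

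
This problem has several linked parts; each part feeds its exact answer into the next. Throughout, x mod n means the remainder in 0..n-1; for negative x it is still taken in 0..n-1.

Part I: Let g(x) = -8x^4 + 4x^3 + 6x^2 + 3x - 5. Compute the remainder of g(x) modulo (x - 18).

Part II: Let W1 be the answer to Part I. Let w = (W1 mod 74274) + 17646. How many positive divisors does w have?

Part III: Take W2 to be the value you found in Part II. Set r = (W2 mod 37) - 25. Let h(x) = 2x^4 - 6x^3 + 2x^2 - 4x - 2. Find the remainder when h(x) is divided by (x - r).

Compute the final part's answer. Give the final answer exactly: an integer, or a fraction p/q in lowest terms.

Part I: remainder = value at the root: -8*(18)^4 + 4*(18)^3 + 6*(18)^2 + 3*(18)^1 - 5 = (-839808) + (23328) + (1944) + (54) + (-5) = -814487; answer -814487
Part II: W1 = -814487; w = 20173; 20173 is prime, so its only divisors are 1 and 20173; count = 2; answer 2
Part III: W2 = 2; r = -23; remainder = value at the root: 2*(-23)^4 - 6*(-23)^3 + 2*(-23)^2 - 4*(-23)^1 - 2 = (559682) + (73002) + (1058) + (92) + (-2) = 633832; answer 633832

633832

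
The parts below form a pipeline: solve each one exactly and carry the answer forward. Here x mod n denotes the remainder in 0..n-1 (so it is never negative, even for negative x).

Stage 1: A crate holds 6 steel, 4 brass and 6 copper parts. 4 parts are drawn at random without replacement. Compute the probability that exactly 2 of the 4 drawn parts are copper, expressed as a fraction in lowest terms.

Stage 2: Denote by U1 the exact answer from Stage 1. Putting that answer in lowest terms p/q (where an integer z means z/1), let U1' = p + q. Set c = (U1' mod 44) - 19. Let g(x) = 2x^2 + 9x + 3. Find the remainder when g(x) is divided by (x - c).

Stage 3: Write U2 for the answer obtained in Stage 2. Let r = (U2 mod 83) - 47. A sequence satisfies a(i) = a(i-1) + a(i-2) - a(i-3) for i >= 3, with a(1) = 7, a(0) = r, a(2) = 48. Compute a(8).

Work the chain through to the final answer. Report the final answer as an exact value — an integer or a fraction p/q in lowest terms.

87

Stage 1: total draws C(16,4) = 1820; favorable C(6,2)*C(10,2) = 675; P = 135/364; answer 135/364
Stage 2: U1 = 135/364; threaded value p + q = 499; c = -4; remainder = value at the root: 2*(-4)^2 + 9*(-4)^1 + 3 = (32) + (-36) + (3) = -1; answer -1
Stage 3: U2 = -1; r = 35; a(3) = 1*(48) + 1*(7) - 1*(35) = 20; iterating: a(3)=20, a(4)=61, a(5)=33, a(6)=74, a(7)=46, a(8)=87; answer 87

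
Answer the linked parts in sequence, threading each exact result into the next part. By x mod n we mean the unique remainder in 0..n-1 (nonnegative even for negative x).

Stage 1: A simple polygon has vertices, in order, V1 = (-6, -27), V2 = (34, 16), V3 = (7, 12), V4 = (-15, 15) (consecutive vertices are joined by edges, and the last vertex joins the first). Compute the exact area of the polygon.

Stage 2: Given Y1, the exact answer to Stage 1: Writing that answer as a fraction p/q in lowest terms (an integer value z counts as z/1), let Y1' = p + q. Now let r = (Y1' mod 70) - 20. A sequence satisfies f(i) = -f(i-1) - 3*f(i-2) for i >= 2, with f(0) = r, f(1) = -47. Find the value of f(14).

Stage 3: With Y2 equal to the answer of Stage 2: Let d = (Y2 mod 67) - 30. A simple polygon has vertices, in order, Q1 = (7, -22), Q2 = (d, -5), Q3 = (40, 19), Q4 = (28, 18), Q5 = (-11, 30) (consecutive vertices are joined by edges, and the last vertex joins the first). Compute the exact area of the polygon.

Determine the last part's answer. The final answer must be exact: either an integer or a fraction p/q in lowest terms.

Stage 1: cross terms: (-6*16 - 34*-27)=822, (34*12 - 7*16)=296, (7*15 - -15*12)=285, (-15*-27 - -6*15)=495; twice the area = |1898| = 1898; area = 949; answer 949
Stage 2: Y1 = 949; threaded value p + q = 950; r = 20; f(2) = -1*(-47) - 3*(20) = -13; iterating: f(2)=-13, f(3)=154, f(4)=-115, f(5)=-347, f(6)=692, f(7)=349, f(8)=-2425, f(9)=1378, f(10)=5897, f(11)=-10031, f(12)=-7660, f(13)=37753, f(14)=-14773; answer -14773
Stage 3: Y2 = -14773; d = 4; cross terms: (7*-5 - 4*-22)=53, (4*19 - 40*-5)=276, (40*18 - 28*19)=188, (28*30 - -11*18)=1038, (-11*-22 - 7*30)=32; twice the area = |1587| = 1587; area = 1587/2; answer 1587/2

1587/2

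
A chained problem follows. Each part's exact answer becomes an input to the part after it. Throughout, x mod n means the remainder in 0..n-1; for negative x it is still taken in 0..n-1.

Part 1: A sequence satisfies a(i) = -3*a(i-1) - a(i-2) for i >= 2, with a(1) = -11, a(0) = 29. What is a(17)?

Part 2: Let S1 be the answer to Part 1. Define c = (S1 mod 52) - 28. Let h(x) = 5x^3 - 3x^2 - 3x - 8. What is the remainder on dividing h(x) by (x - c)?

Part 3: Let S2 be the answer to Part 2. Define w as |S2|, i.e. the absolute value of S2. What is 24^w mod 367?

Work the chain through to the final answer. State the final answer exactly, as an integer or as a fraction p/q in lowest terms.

Part 1: a(2) = -3*(-11) - 1*(29) = 4; iterating: a(2)=4, a(3)=-1, a(4)=-1, a(5)=4, a(6)=-11, a(7)=29, a(8)=-76, a(9)=199, a(10)=-521, a(11)=1364, a(12)=-3571, a(13)=9349, a(14)=-24476, a(15)=64079, a(16)=-167761, a(17)=439204; answer 439204
Part 2: S1 = 439204; c = -16; remainder = value at the root: 5*(-16)^3 - 3*(-16)^2 - 3*(-16)^1 - 8 = (-20480) + (-768) + (48) + (-8) = -21208; answer -21208
Part 3: S2 = -21208; w = 21208; squarings mod 367: 24^1=24, 24^2=209, 24^4=8, 24^8=64, 24^16=59, 24^32=178, 24^64=122, 24^128=204, 24^256=145, 24^512=106, 24^1024=226, 24^2048=63, 24^4096=299, 24^8192=220, 24^16384=323; 24^21208 = 24^8 * 24^16 * 24^64 * 24^128 * 24^512 * 24^4096 * 24^16384 = 7 (mod 367); answer 7

7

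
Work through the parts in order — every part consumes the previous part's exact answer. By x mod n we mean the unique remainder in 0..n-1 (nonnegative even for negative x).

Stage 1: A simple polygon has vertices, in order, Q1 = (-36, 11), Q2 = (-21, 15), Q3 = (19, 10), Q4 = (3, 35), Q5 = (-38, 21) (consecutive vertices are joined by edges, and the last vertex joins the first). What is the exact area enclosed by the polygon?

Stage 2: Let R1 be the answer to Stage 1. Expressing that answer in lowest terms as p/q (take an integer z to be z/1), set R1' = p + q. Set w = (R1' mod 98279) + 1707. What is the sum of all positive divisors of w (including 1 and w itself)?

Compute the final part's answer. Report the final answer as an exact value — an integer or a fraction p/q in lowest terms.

2640

Stage 1: cross terms: (-36*15 - -21*11)=-309, (-21*10 - 19*15)=-495, (19*35 - 3*10)=635, (3*21 - -38*35)=1393, (-38*11 - -36*21)=338; twice the area = |1562| = 1562; area = 781; answer 781
Stage 2: R1 = 781; threaded value p + q = 782; w = 2489; 2489 = 19 * 131; sigma = (1 + 19) * (1 + 131) = 20 * 132 = 2640; answer 2640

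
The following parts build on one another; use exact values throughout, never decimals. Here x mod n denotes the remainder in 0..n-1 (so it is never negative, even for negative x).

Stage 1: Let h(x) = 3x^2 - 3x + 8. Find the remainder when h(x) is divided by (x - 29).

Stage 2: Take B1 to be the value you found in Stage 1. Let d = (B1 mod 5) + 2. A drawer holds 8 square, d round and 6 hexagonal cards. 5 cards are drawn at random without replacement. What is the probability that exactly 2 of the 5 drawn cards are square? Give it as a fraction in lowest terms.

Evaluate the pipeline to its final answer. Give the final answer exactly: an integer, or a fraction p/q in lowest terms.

385/969

Stage 1: remainder = value at the root: 3*(29)^2 - 3*(29)^1 + 8 = (2523) + (-87) + (8) = 2444; answer 2444
Stage 2: B1 = 2444; d = 6; total draws C(20,5) = 15504; favorable C(8,2)*C(12,3) = 6160; P = 385/969; answer 385/969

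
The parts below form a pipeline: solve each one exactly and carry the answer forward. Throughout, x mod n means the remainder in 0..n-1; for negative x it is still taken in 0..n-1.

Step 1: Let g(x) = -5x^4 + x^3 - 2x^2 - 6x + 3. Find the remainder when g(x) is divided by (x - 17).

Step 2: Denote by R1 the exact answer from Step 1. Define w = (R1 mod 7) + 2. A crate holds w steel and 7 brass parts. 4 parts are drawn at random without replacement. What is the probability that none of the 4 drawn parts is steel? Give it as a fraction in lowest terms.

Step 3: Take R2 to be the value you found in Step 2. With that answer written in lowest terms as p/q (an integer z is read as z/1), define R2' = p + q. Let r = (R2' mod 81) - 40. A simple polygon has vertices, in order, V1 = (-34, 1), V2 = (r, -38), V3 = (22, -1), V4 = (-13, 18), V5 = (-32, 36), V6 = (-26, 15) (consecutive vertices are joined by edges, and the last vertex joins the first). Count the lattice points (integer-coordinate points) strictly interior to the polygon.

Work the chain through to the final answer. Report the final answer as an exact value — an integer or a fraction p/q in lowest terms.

Step 1: remainder = value at the root: -5*(17)^4 + 1*(17)^3 - 2*(17)^2 - 6*(17)^1 + 3 = (-417605) + (4913) + (-578) + (-102) + (3) = -413369; answer -413369
Step 2: R1 = -413369; w = 4; total draws C(11,4) = 330; favorable C(7,4) = 35; P = 7/66; answer 7/66
Step 3: R2 = 7/66; threaded value p + q = 73; r = 33; cross terms: (-34*-38 - 33*1)=1259, (33*-1 - 22*-38)=803, (22*18 - -13*-1)=383, (-13*36 - -32*18)=108, (-32*15 - -26*36)=456, (-26*1 - -34*15)=484; twice the area = |3493| = 3493; area = 3493/2; boundary points = 1 + 1 + 1 + 1 + 3 + 2 = 9; strictly interior points = area - boundary/2 + 1 = 1743; answer 1743

1743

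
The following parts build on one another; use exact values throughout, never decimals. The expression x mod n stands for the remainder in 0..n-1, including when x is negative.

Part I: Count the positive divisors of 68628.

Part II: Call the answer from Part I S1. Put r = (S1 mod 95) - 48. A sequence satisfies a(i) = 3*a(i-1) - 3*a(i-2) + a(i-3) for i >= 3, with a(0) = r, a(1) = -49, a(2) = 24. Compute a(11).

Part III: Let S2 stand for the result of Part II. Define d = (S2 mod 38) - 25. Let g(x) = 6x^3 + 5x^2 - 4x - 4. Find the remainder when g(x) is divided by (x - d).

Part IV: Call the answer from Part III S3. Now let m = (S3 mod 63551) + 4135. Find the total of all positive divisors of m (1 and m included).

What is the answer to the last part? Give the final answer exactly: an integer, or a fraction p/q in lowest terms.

Part I: 68628 = 2^2 * 3 * 7 * 19 * 43; number of divisors = (2+1) * (1+1) * (1+1) * (1+1) * (1+1) = 48; answer 48
Part II: S1 = 48; r = 0; a(3) = 3*(24) - 3*(-49) + 1*(0) = 219; iterating: a(3)=219, a(4)=536, a(5)=975, a(6)=1536, a(7)=2219, a(8)=3024, a(9)=3951, a(10)=5000, a(11)=6171; answer 6171
Part III: S2 = 6171; d = -10; remainder = value at the root: 6*(-10)^3 + 5*(-10)^2 - 4*(-10)^1 - 4 = (-6000) + (500) + (40) + (-4) = -5464; answer -5464
Part IV: S3 = -5464; m = 62222; 62222 = 2 * 53 * 587; sigma = (1 + 2) * (1 + 53) * (1 + 587) = 3 * 54 * 588 = 95256; answer 95256

95256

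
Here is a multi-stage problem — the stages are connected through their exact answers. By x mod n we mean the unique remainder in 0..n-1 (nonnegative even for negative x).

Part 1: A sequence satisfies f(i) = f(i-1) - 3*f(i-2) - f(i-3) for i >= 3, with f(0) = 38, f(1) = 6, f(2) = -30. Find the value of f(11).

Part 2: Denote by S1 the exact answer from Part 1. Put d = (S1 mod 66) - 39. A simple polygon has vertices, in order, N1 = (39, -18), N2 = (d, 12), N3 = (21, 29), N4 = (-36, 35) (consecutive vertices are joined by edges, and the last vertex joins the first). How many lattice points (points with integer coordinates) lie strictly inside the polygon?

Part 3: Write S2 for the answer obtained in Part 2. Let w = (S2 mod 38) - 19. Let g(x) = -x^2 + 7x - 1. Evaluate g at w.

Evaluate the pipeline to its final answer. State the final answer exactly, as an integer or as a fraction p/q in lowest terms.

-45

Part 1: f(3) = 1*(-30) - 3*(6) - 1*(38) = -86; iterating: f(3)=-86, f(4)=-2, f(5)=286, f(6)=378, f(7)=-478, f(8)=-1898, f(9)=-842, f(10)=5330, f(11)=9754; answer 9754
Part 2: S1 = 9754; d = 13; cross terms: (39*12 - 13*-18)=702, (13*29 - 21*12)=125, (21*35 - -36*29)=1779, (-36*-18 - 39*35)=-717; twice the area = |1889| = 1889; area = 1889/2; boundary points = 2 + 1 + 3 + 1 = 7; strictly interior points = area - boundary/2 + 1 = 942; answer 942
Part 3: S2 = 942; w = 11; -1*(11)^2 + 7*(11)^1 - 1 = (-121) + (77) + (-1) = -45; answer -45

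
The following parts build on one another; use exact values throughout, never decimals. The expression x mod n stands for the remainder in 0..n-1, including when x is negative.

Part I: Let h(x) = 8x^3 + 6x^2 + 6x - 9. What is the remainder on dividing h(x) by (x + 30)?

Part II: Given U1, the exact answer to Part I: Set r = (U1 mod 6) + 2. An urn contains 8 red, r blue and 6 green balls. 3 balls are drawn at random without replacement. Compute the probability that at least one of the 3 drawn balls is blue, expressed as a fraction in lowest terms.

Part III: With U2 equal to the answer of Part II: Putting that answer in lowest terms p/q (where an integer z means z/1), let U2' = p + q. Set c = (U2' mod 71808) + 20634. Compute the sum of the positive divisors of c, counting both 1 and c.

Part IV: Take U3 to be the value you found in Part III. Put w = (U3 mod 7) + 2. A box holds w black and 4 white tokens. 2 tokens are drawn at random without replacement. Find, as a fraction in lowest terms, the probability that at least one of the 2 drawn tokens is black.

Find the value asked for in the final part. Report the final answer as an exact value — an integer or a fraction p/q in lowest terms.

49/55

Part I: remainder = value at the root: 8*(-30)^3 + 6*(-30)^2 + 6*(-30)^1 - 9 = (-216000) + (5400) + (-180) + (-9) = -210789; answer -210789
Part II: U1 = -210789; r = 5; total draws C(19,3) = 969; complement C(14,3) = 364; favorable 969 - 364 = 605; P = 605/969; answer 605/969
Part III: U2 = 605/969; threaded value p + q = 1574; c = 22208; 22208 = 2^6 * 347; sigma = (1 + 2 + 4 + 8 + 16 + 32 + 64) * (1 + 347) = 127 * 348 = 44196; answer 44196
Part IV: U3 = 44196; w = 7; total draws C(11,2) = 55; complement C(4,2) = 6; favorable 55 - 6 = 49; P = 49/55; answer 49/55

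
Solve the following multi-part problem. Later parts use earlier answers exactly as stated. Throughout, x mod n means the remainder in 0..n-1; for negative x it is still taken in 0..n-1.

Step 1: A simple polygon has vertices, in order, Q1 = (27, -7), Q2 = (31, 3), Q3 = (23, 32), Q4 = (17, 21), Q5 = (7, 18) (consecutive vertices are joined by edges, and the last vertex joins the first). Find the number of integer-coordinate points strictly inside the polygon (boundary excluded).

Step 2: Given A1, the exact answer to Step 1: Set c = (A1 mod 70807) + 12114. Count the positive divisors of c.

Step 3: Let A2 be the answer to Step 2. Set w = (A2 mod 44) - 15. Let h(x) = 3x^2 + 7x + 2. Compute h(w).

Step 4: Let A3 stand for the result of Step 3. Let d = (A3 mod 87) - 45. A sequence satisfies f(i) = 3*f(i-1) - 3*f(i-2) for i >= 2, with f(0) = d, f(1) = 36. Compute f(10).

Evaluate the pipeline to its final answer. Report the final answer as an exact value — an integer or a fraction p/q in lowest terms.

-24786

Step 1: cross terms: (27*3 - 31*-7)=298, (31*32 - 23*3)=923, (23*21 - 17*32)=-61, (17*18 - 7*21)=159, (7*-7 - 27*18)=-535; twice the area = |784| = 784; area = 392; boundary points = 2 + 1 + 1 + 1 + 5 = 10; strictly interior points = area - boundary/2 + 1 = 388; answer 388
Step 2: A1 = 388; c = 12502; 12502 = 2 * 7 * 19 * 47; number of divisors = (1+1) * (1+1) * (1+1) * (1+1) = 16; answer 16
Step 3: A2 = 16; w = 1; 3*(1)^2 + 7*(1)^1 + 2 = (3) + (7) + (2) = 12; answer 12
Step 4: A3 = 12; d = -33; f(2) = 3*(36) - 3*(-33) = 207; iterating: f(2)=207, f(3)=513, f(4)=918, f(5)=1215, f(6)=891, f(7)=-972, f(8)=-5589, f(9)=-13851, f(10)=-24786; answer -24786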